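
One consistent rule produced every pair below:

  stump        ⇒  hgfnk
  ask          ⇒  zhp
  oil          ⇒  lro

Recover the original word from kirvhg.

Each pair mirrors across the alphabet (s↔h, t↔g, u↔f): positions sum to 25. This is the alphabet-reversal cipher (Atbash): a becomes z, b becomes y, etc.
Reversing it on kirvhg: k↔p, i↔r, r↔i, v↔e, h↔s, g↔t.

priest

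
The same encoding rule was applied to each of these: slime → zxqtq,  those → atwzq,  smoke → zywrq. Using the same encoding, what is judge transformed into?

qglnq

Shifts by position in slime: pos 0: s→z (+7), pos 1: l→x (+12), pos 2: i→q (+8), pos 3: m→t (+7), pos 4: e→q (+12) — repeating every 3. A repeating key of period 3 is used — shifts +7, +12, +8 over and over.
On judge: j+7=q, u+12=g, d+8=l, g+7=n, e+12=q.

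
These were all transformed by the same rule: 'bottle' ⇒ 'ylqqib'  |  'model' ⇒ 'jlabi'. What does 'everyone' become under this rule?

Compare letters: b→y is +23, o→l is +23, t→q is +23 — a constant shift. This is a Caesar cipher with shift 23.
On everyone: e+23=b, v+23=s, e+23=b, r+23=o, y+23=v, o+23=l, n+23=k, e+23=b.

bsbovlkb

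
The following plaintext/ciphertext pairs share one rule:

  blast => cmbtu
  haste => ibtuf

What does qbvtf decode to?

pause

Compare letters: b→c is +1, l→m is +1, a→b is +1 — a constant shift. This is a Caesar cipher with shift 1.
Undoing it on qbvtf: q−1=p, b−1=a, v−1=u, t−1=s, f−1=e.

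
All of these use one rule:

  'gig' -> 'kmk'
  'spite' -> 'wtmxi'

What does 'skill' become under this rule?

Compare letters: g→k is +4, i→m is +4, g→k is +4 — a constant shift. Every letter moves 4 places later in the alphabet, wrapping around z→a.
On skill: s+4=w, k+4=o, i+4=m, l+4=p, l+4=p.

wompp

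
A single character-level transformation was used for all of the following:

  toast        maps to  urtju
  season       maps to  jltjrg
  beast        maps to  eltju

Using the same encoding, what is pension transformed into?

Treating letters as 0–25, the rule is x ↦ 11x + 19 (mod 26).
Applying it to pension: p(15)→11·15+19≡2=c; e(4)→11·4+19≡11=l; n(13)→11·13+19≡6=g; s(18)→11·18+19≡9=j; i(8)→11·8+19≡3=d; o(14)→11·14+19≡17=r; n(13)→11·13+19≡6=g (all mod 26).

clgjdrg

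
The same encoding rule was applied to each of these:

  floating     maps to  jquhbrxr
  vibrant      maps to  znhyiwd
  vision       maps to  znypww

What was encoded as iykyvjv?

eternal

In floating: f→j is +4, l→q is +5, o→u is +6, a→h is +7 — the shift increases by 1 each position. Each letter shifts forward by (position + 4), i.e. 4, 5, 6, … — the shift grows by one for each successive letter.
Reversing it on iykyvjv: i−4=e, y−5=t, k−6=e, y−7=r, v−8=n, j−9=a, v−10=l.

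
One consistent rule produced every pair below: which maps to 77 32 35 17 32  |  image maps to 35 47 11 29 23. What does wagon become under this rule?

With a=1..z=26, the number is 3·pos + 8.
Applying it to wagon: w=23→77, a=1→11, g=7→29, o=15→53, n=14→50.

77 11 29 53 50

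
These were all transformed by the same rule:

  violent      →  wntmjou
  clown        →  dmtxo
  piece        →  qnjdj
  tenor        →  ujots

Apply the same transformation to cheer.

dijjs

The shift depends on letter class: consonant v→w is +1, but vowel i→n is +5. Vowels shift forward by 5 and consonants shift forward by 1.
On cheer: c(cons)+1=d, h(cons)+1=i, e(vowel)+5=j, e(vowel)+5=j, r(cons)+1=s.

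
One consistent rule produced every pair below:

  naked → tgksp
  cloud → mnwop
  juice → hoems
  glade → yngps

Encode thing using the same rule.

lbety

n(13)→t(19) and a(0)→g(6) fit y≡3x+6 (mod 26); the inverse of 3 mod 26 is 9. Treating letters as 0–25, the rule is x ↦ 3x + 6 (mod 26).
On thing: t(19)→3·19+6≡11=l; h(7)→3·7+6≡1=b; i(8)→3·8+6≡4=e; n(13)→3·13+6≡19=t; g(6)→3·6+6≡24=y (all mod 26).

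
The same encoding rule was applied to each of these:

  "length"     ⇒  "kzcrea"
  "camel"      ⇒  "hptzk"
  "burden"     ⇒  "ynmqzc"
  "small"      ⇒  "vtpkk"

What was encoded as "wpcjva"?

vanish

l(11)→k(10) and e(4)→z(25) fit y≡9x+15 (mod 26); the inverse of 9 mod 26 is 3. Each letter's alphabet position (a=0..z=25) is mapped through 9·x+15 mod 26 — an affine cipher.
Decoding wpcjva: w(22)→3·(22−15)≡21=v; p(15)→3·(15−15)≡0=a; c(2)→3·(2−15)≡13=n; j(9)→3·(9−15)≡8=i; v(21)→3·(21−15)≡18=s; a(0)→3·(0−15)≡7=h (all mod 26).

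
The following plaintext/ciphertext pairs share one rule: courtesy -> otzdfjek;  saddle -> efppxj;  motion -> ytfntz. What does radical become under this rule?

The shift depends on letter class: consonant c→o is +12, but vowel o→t is +5. Vowels shift forward by 5 and consonants shift forward by 12.
For radical: r(cons)+12=d, a(vowel)+5=f, d(cons)+12=p, i(vowel)+5=n, c(cons)+12=o, a(vowel)+5=f, l(cons)+12=x.

dfpnofx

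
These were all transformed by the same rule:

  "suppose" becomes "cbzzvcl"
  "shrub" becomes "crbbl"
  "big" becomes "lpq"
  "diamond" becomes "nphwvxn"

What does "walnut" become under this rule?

ghvxbd

The shift depends on letter class: consonant s→c is +10, but vowel u→b is +7. Two shifts are in play — +7 for a/e/i/o/u, +10 for every other letter.
On walnut: w(cons)+10=g, a(vowel)+7=h, l(cons)+10=v, n(cons)+10=x, u(vowel)+7=b, t(cons)+10=d.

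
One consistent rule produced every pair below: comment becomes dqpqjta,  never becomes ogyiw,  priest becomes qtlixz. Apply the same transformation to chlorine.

In comment: c→d is +1, o→q is +2, m→p is +3, m→q is +4 — the shift increases by 1 each position. Letter i (0-indexed) is shifted by i+1, so successive shifts are 1, 2, 3, ….
For chlorine: c+1=d, h+2=j, l+3=o, o+4=s, r+5=w, i+6=o, n+7=u, e+8=m.

djoswoum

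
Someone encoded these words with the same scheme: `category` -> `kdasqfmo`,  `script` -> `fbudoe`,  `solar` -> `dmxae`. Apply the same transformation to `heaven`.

zqhmqt

The output letters match the input read backwards, each shifted +12: category reversed is yrogetac. Read the word backwards and shift each letter +12.
Applying it to heaven: reverse → nevaeh; then shift: n+12=z, e+12=q, v+12=h, a+12=m, e+12=q, h+12=t.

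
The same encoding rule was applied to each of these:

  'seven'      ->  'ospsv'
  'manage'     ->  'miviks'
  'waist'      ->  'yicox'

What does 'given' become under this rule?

s(18)→o(14) and e(4)→s(18) fit y≡9x+8 (mod 26); the inverse of 9 mod 26 is 3. Treating letters as 0–25, the rule is x ↦ 9x + 8 (mod 26).
On given: g(6)→9·6+8≡10=k; i(8)→9·8+8≡2=c; v(21)→9·21+8≡15=p; e(4)→9·4+8≡18=s; n(13)→9·13+8≡21=v (all mod 26).

kcpsv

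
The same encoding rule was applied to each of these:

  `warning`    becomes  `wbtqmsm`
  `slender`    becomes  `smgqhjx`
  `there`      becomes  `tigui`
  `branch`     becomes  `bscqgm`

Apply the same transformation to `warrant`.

The shift increases by 1 at each position, starting from +0: 0, 1, 2, ….
For warrant: w+0=w, a+1=b, r+2=t, r+3=u, a+4=e, n+5=s, t+6=z.

wbtuesz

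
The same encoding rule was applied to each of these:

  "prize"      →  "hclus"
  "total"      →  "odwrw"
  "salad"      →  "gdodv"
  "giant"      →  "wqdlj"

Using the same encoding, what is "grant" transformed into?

wqduj

The word is reversed, then every letter is shifted forward by 3.
For grant: reverse → tnarg; then shift: t+3=w, n+3=q, a+3=d, r+3=u, g+3=j.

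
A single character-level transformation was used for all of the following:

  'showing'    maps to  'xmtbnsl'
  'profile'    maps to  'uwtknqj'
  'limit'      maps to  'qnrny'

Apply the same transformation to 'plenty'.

uqjsyd

Compare letters: s→x is +5, h→m is +5, o→t is +5 — a constant shift. Each letter is shifted forward by 5 in the alphabet (a Caesar shift of +5).
Applying it to plenty: p+5=u, l+5=q, e+5=j, n+5=s, t+5=y, y+5=d.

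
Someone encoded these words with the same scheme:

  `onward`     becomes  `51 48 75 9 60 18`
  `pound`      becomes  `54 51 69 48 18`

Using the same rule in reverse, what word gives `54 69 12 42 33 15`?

o(#15)→51 and n(#14)→48: differences scale by 3, so n = 3·pos + 6. The formula is n = 3×(alphabet index, a=1) + 6.
Undoing it on 54 69 12 42 33 15: 54→(54−6)÷3=16=p, 69→(69−6)÷3=21=u, 12→(12−6)÷3=2=b, 42→(42−6)÷3=12=l, 33→(33−6)÷3=9=i, 15→(15−6)÷3=3=c.

public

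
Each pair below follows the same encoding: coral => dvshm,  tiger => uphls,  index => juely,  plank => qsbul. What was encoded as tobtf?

The shifts repeat in a cycle of length 2: positions 0,1,… shift by +1, +7, then the pattern repeats.
Undoing it on tobtf: t−1=s, o−7=h, b−1=a, t−7=m, f−1=e.

shame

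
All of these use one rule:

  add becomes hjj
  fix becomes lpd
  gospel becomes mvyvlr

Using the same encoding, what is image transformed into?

The shift depends on letter class: consonant d→j is +6, but vowel a→h is +7. Vowels shift forward by 7 and consonants shift forward by 6.
Applying it to image: i(vowel)+7=p, m(cons)+6=s, a(vowel)+7=h, g(cons)+6=m, e(vowel)+7=l.

pshml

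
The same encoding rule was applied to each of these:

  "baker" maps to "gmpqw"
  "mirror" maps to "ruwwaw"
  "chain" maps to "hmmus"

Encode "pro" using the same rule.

uwa

The shift depends on letter class: consonant b→g is +5, but vowel a→m is +12. The rule splits by letter class: vowels +12, consonants +5.
Applying it to pro: p(cons)+5=u, r(cons)+5=w, o(vowel)+12=a.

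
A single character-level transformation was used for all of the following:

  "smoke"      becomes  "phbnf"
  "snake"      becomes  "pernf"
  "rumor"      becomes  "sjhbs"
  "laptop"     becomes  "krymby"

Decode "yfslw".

s(18)→p(15) and m(12)→h(7) fit y≡23x+17 (mod 26); the inverse of 23 mod 26 is 17. Treating letters as 0–25, the rule is x ↦ 23x + 17 (mod 26).
Undoing it on yfslw: y(24)→17·(24−17)≡15=p; f(5)→17·(5−17)≡4=e; s(18)→17·(18−17)≡17=r; l(11)→17·(11−17)≡2=c; w(22)→17·(22−17)≡7=h (all mod 26).

perch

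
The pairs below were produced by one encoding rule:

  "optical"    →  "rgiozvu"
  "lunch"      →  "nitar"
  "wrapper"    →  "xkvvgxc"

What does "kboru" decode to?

The output letters match the input read backwards, each shifted +6: optical reversed is lacitpo. The word is reversed, then every letter is shifted forward by 6.
Decoding kboru: shift back: k−6=e, b−6=v, o−6=i, r−6=l, u−6=o → evilo; then reverse → olive.

olive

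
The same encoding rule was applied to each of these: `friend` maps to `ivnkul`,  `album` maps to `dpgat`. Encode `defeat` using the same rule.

gikkhb

Each letter shifts forward by (position + 3), i.e. 3, 4, 5, … — the shift grows by one for each successive letter.
Applying it to defeat: d+3=g, e+4=i, f+5=k, e+6=k, a+7=h, t+8=b.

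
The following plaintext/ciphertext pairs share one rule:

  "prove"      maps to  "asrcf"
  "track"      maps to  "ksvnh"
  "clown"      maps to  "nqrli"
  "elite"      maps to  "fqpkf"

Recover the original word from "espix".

p(15)→a(0) and r(17)→s(18) fit y≡9x+21 (mod 26); the inverse of 9 mod 26 is 3. Each letter's alphabet position (a=0..z=25) is mapped through 9·x+21 mod 26 — an affine cipher.
Reversing it on espix: e(4)→3·(4−21)≡1=b; s(18)→3·(18−21)≡17=r; p(15)→3·(15−21)≡8=i; i(8)→3·(8−21)≡13=n; x(23)→3·(23−21)≡6=g (all mod 26).

bring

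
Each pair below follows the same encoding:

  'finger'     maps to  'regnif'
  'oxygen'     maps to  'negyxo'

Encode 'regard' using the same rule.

The word is simply reversed.
Applying it to regard: reverse → drager.

drager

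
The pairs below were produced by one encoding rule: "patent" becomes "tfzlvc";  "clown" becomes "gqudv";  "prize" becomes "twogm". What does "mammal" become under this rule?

qfstiu

In patent: p→t is +4, a→f is +5, t→z is +6, e→l is +7 — the shift increases by 1 each position. The shift increases by 1 at each position, starting from +4: 4, 5, 6, ….
Applying it to mammal: m+4=q, a+5=f, m+6=s, m+7=t, a+8=i, l+9=u.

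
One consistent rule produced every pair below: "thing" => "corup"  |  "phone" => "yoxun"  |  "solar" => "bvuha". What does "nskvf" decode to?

It's a Vigenère-style cipher with numeric key [9,7]: position i shifts by key[i mod 2].
Reversing it on nskvf: n−9=e, s−7=l, k−9=b, v−7=o, f−9=w.

elbow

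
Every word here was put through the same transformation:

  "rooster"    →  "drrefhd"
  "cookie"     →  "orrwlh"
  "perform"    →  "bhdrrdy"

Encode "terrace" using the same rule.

fhdddoh

The shift depends on letter class: consonant r→d is +12, but vowel o→r is +3. Vowels shift forward by 3 and consonants shift forward by 12.
Applying it to terrace: t(cons)+12=f, e(vowel)+3=h, r(cons)+12=d, r(cons)+12=d, a(vowel)+3=d, c(cons)+12=o, e(vowel)+3=h.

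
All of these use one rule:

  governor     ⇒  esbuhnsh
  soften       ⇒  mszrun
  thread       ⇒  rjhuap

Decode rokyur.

g(6)→e(4) and o(14)→s(18) fit y≡5x+0 (mod 26); the inverse of 5 mod 26 is 21. This is an affine cipher: with a=0,…,z=25, each position x becomes (5x+0) mod 26.
Decoding rokyur: r(17)→21·(17−0)≡19=t; o(14)→21·(14−0)≡8=i; k(10)→21·(10−0)≡2=c; y(24)→21·(24−0)≡10=k; u(20)→21·(20−0)≡4=e; r(17)→21·(17−0)≡19=t (all mod 26).

ticket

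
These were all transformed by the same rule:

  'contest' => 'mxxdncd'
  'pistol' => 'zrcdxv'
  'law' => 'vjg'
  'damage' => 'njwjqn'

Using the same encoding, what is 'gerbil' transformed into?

qnblrv

The shift depends on letter class: consonant c→m is +10, but vowel o→x is +9. The rule splits by letter class: vowels +9, consonants +10.
On gerbil: g(cons)+10=q, e(vowel)+9=n, r(cons)+10=b, b(cons)+10=l, i(vowel)+9=r, l(cons)+10=v.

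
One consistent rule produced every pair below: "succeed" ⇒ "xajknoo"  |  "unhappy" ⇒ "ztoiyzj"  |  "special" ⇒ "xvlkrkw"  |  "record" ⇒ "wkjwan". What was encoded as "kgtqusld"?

familiar

In succeed: s→x is +5, u→a is +6, c→j is +7, c→k is +8 — the shift increases by 1 each position. The shift increases by 1 at each position, starting from +5: 5, 6, 7, ….
Undoing it on kgtqusld: k−5=f, g−6=a, t−7=m, q−8=i, u−9=l, s−10=i, l−11=a, d−12=r.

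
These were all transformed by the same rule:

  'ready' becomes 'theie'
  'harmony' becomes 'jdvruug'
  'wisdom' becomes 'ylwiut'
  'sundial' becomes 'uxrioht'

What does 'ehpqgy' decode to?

In ready: r→t is +2, e→h is +3, a→e is +4, d→i is +5 — the shift increases by 1 each position. Each letter shifts forward by (position + 2), i.e. 2, 3, 4, … — the shift grows by one for each successive letter.
Reversing it on ehpqgy: e−2=c, h−3=e, p−4=l, q−5=l, g−6=a, y−7=r.

cellar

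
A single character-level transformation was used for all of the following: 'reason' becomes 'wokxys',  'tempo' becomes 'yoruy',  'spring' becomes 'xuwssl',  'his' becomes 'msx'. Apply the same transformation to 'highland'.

The shift depends on letter class: consonant r→w is +5, but vowel e→o is +10. Vowels shift forward by 10 and consonants shift forward by 5.
Applying it to highland: h(cons)+5=m, i(vowel)+10=s, g(cons)+5=l, h(cons)+5=m, l(cons)+5=q, a(vowel)+10=k, n(cons)+5=s, d(cons)+5=i.

mslmqksi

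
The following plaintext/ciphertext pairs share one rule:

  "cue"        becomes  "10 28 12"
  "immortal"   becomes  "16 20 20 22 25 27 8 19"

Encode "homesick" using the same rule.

c is letter #3 and maps to 10: an offset of 7. The number is (letter's place in the alphabet, a=1) + 7.
On homesick: h=8→15, o=15→22, m=13→20, e=5→12, s=19→26, i=9→16, c=3→10, k=11→18.

15 22 20 12 26 16 10 18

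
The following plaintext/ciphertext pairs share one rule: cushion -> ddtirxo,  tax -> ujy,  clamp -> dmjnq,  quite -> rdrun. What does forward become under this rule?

gxsxjse

Two shifts are in play — +9 for a/e/i/o/u, +1 for every other letter.
Applying it to forward: f(cons)+1=g, o(vowel)+9=x, r(cons)+1=s, w(cons)+1=x, a(vowel)+9=j, r(cons)+1=s, d(cons)+1=e.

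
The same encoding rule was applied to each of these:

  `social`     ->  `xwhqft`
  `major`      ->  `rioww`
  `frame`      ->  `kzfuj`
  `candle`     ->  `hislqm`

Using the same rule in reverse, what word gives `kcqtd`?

The shifts repeat in a cycle of length 2: positions 0,1,… shift by +5, +8, then the pattern repeats.
Reversing it on kcqtd: k−5=f, c−8=u, q−5=l, t−8=l, d−5=y.

fully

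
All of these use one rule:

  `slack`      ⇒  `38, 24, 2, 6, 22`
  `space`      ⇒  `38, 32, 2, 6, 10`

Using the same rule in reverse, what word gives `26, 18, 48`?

With a=1..z=26, the number is 2·pos.
Reversing it on 26, 18, 48: 26→(26−0)÷2=13=m, 18→(18−0)÷2=9=i, 48→(48−0)÷2=24=x.

mix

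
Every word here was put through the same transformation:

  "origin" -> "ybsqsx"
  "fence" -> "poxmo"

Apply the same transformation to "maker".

This is a Caesar cipher with shift 10.
On maker: m+10=w, a+10=k, k+10=u, e+10=o, r+10=b.

wkuob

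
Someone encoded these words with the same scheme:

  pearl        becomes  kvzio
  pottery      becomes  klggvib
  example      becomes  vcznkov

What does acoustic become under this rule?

zxlfhgrx

p(15)→k(10) and e(4)→v(21) fit y≡25x+25 (mod 26); the inverse of 25 mod 26 is 25. This is an affine cipher: with a=0,…,z=25, each position x becomes (25x+25) mod 26.
Applying it to acoustic: a(0)→25·0+25≡25=z; c(2)→25·2+25≡23=x; o(14)→25·14+25≡11=l; u(20)→25·20+25≡5=f; s(18)→25·18+25≡7=h; t(19)→25·19+25≡6=g; i(8)→25·8+25≡17=r; c(2)→25·2+25≡23=x (all mod 26).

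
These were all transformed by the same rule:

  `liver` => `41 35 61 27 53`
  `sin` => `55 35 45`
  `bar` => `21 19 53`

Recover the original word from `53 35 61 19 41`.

l(#12)→41 and i(#9)→35: differences scale by 2, so n = 2·pos + 17. Each letter becomes 2×(its alphabet position, a=1..z=26) + 17.
Undoing it on 53 35 61 19 41: 53→(53−17)÷2=18=r, 35→(35−17)÷2=9=i, 61→(61−17)÷2=22=v, 19→(19−17)÷2=1=a, 41→(41−17)÷2=12=l.

rival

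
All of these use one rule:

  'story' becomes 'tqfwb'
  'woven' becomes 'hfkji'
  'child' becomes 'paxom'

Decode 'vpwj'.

acre

Treating letters as 0–25, the rule is x ↦ 23x + 21 (mod 26).
Reversing it on vpwj: v(21)→17·(21−21)≡0=a; p(15)→17·(15−21)≡2=c; w(22)→17·(22−21)≡17=r; j(9)→17·(9−21)≡4=e (all mod 26).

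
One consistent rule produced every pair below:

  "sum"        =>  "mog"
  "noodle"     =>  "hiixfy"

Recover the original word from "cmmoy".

Compare letters: s→m is +20, u→o is +20, m→g is +20 — a constant shift. Every letter moves 20 places later in the alphabet, wrapping around z→a.
Undoing it on cmmoy: c−20=i, m−20=s, m−20=s, o−20=u, y−20=e.

issue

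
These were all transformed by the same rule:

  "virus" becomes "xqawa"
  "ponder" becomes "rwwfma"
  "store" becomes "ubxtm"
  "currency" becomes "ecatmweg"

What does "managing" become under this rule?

oiwcorpo

The shifts repeat in a cycle of length 3: positions 0,1,… shift by +2, +8, +9, then the pattern repeats.
For managing: m+2=o, a+8=i, n+9=w, a+2=c, g+8=o, i+9=r, n+2=p, g+8=o.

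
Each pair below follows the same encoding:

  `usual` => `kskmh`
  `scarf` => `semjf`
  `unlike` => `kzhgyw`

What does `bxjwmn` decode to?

thread

u(20)→k(10) and s(18)→s(18) fit y≡9x+12 (mod 26); the inverse of 9 mod 26 is 3. Each letter's alphabet position (a=0..z=25) is mapped through 9·x+12 mod 26 — an affine cipher.
Reversing it on bxjwmn: b(1)→3·(1−12)≡19=t; x(23)→3·(23−12)≡7=h; j(9)→3·(9−12)≡17=r; w(22)→3·(22−12)≡4=e; m(12)→3·(12−12)≡0=a; n(13)→3·(13−12)≡3=d (all mod 26).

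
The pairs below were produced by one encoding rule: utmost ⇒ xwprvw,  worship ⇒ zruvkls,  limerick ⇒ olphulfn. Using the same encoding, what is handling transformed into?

Compare letters: u→x is +3, t→w is +3, m→p is +3 — a constant shift. Every letter moves 3 places later in the alphabet, wrapping around z→a.
For handling: h+3=k, a+3=d, n+3=q, d+3=g, l+3=o, i+3=l, n+3=q, g+3=j.

kdqgolqj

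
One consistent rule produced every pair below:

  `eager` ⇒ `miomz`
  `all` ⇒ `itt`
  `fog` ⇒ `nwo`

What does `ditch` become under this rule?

lqbkp

It's a constant shift of +8 (ROT8).
Applying it to ditch: d+8=l, i+8=q, t+8=b, c+8=k, h+8=p.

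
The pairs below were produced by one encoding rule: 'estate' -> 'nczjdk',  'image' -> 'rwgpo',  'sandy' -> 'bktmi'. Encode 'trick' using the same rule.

cbolu

The shifts repeat in a cycle of length 3: positions 0,1,… shift by +9, +10, +6, then the pattern repeats.
On trick: t+9=c, r+10=b, i+6=o, c+9=l, k+10=u.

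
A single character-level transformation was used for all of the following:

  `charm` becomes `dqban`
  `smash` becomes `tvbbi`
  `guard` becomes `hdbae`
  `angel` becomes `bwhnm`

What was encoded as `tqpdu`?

Shifts by position in charm: pos 0: c→d (+1), pos 1: h→q (+9), pos 2: a→b (+1), pos 3: r→a (+9) — repeating every 2. It's a Vigenère-style cipher with numeric key [1,9]: position i shifts by key[i mod 2].
Decoding tqpdu: t−1=s, q−9=h, p−1=o, d−9=u, u−1=t.

shout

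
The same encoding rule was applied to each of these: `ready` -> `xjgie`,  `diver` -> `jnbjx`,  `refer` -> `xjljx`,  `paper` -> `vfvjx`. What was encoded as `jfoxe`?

A repeating key of period 2 is used — shifts +6, +5 over and over.
Reversing it on jfoxe: j−6=d, f−5=a, o−6=i, x−5=s, e−6=y.

daisy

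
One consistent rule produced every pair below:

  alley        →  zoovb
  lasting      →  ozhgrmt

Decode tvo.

gel

Each letter is replaced by its mirror in the alphabet: a↔z, b↔y, c↔x, and so on (the Atbash cipher).
Decoding tvo: t↔g, v↔e, o↔l.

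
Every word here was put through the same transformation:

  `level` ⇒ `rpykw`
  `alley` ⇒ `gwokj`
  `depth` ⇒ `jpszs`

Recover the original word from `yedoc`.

stair

Shifts by position in level: pos 0: l→r (+6), pos 1: e→p (+11), pos 2: v→y (+3), pos 3: e→k (+6), pos 4: l→w (+11) — repeating every 3. It's a Vigenère-style cipher with numeric key [6,11,3]: position i shifts by key[i mod 3].
Decoding yedoc: y−6=s, e−11=t, d−3=a, o−6=i, c−11=r.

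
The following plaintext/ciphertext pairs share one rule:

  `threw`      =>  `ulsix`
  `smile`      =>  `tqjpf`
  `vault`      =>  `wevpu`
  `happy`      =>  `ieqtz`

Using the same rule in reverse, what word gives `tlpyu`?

Shifts by position in threw: pos 0: t→u (+1), pos 1: h→l (+4), pos 2: r→s (+1), pos 3: e→i (+4) — repeating every 2. A repeating key of period 2 is used — shifts +1, +4 over and over.
Decoding tlpyu: t−1=s, l−4=h, p−1=o, y−4=u, u−1=t.

shout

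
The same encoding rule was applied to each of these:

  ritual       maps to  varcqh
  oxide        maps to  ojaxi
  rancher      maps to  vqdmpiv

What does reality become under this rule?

Treating letters as 0–25, the rule is x ↦ 11x + 16 (mod 26).
Applying it to reality: r(17)→11·17+16≡21=v; e(4)→11·4+16≡8=i; a(0)→11·0+16≡16=q; l(11)→11·11+16≡7=h; i(8)→11·8+16≡0=a; t(19)→11·19+16≡17=r; y(24)→11·24+16≡20=u (all mod 26).

viqharu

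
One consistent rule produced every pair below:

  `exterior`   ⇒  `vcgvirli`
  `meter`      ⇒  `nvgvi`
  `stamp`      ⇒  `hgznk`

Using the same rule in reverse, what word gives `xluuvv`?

coffee

Each pair mirrors across the alphabet (e↔v, x↔c, t↔g): positions sum to 25. Each letter is replaced by its mirror in the alphabet: a↔z, b↔y, c↔x, and so on (the Atbash cipher).
Reversing it on xluuvv: x↔c, l↔o, u↔f, u↔f, v↔e, v↔e.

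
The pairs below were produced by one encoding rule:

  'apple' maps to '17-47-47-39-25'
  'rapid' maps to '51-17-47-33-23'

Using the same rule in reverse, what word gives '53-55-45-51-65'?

story

a(#1)→17 and p(#16)→47: differences scale by 2, so n = 2·pos + 15. The formula is n = 2×(alphabet index, a=1) + 15.
Undoing it on 53-55-45-51-65: 53→(53−15)÷2=19=s, 55→(55−15)÷2=20=t, 45→(45−15)÷2=15=o, 51→(51−15)÷2=18=r, 65→(65−15)÷2=25=y.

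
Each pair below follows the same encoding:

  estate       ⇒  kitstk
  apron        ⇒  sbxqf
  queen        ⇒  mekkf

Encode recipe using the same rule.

e(4)→k(10) and s(18)→i(8) fit y≡11x+18 (mod 26); the inverse of 11 mod 26 is 19. Treating letters as 0–25, the rule is x ↦ 11x + 18 (mod 26).
For recipe: r(17)→11·17+18≡23=x; e(4)→11·4+18≡10=k; c(2)→11·2+18≡14=o; i(8)→11·8+18≡2=c; p(15)→11·15+18≡1=b; e(4)→11·4+18≡10=k (all mod 26).

xkocbk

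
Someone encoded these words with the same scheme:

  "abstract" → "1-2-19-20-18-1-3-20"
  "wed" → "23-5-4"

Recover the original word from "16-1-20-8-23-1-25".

pathway

a is letter #1 and maps to 1: an offset of 0. Each letter is replaced by its alphabet position (a=1, b=2, …, z=26).
Decoding 16-1-20-8-23-1-25: 16=p, 1=a, 20=t, 8=h, 23=w, 1=a, 25=y.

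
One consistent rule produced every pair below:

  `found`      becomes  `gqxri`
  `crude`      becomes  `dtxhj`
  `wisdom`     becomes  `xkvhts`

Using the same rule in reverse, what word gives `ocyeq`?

naval

In found: f→g is +1, o→q is +2, u→x is +3, n→r is +4 — the shift increases by 1 each position. Letter i (0-indexed) is shifted by i+1, so successive shifts are 1, 2, 3, ….
Reversing it on ocyeq: o−1=n, c−2=a, y−3=v, e−4=a, q−5=l.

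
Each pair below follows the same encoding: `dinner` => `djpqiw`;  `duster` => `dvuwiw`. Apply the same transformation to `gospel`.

gpusiq

Each letter shifts forward by its position index (0, 1, 2, …) — the shift grows by one for each successive letter.
On gospel: g+0=g, o+1=p, s+2=u, p+3=s, e+4=i, l+5=q.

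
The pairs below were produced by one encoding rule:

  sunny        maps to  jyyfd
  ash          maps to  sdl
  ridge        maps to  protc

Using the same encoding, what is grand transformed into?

oylcr

The output letters match the input read backwards, each shifted +11: sunny reversed is ynnus. Read the word backwards and shift each letter +11.
Applying it to grand: reverse → dnarg; then shift: d+11=o, n+11=y, a+11=l, r+11=c, g+11=r.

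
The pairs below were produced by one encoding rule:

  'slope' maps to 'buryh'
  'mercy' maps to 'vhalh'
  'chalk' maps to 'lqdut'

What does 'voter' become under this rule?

The rule splits by letter class: vowels +3, consonants +9.
On voter: v(cons)+9=e, o(vowel)+3=r, t(cons)+9=c, e(vowel)+3=h, r(cons)+9=a.

ercha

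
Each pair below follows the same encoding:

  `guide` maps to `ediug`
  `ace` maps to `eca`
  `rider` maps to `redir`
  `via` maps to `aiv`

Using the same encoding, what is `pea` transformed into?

The output letters match the input read backwards: guide reversed is ediug. The word is simply reversed.
For pea: reverse → aep.

aep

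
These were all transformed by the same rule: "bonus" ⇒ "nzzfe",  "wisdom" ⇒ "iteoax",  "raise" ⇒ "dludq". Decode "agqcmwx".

Shifts by position in bonus: pos 0: b→n (+12), pos 1: o→z (+11), pos 2: n→z (+12), pos 3: u→f (+11) — repeating every 2. A repeating key of period 2 is used — shifts +12, +11 over and over.
Undoing it on agqcmwx: a−12=o, g−11=v, q−12=e, c−11=r, m−12=a, w−11=l, x−12=l.

overall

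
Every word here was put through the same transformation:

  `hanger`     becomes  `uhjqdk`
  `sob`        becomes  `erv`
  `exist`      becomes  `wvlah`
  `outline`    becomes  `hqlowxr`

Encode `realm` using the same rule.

podhu

The output letters match the input read backwards, each shifted +3: hanger reversed is regnah. Read the word backwards and shift each letter +3.
For realm: reverse → mlaer; then shift: m+3=p, l+3=o, a+3=d, e+3=h, r+3=u.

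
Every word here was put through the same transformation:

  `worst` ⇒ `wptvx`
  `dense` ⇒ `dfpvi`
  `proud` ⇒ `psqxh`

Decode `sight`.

sheep

In worst: w→w is +0, o→p is +1, r→t is +2, s→v is +3 — the shift increases by 1 each position. Letter i (0-indexed) is shifted by i+0, so successive shifts are 0, 1, 2, ….
Decoding sight: s−0=s, i−1=h, g−2=e, h−3=e, t−4=p.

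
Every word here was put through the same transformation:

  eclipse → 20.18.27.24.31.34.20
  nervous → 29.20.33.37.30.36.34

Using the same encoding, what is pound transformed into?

Letters become their 1-based position plus 15 (so a→16, b→17, …).
On pound: p=16→31, o=15→30, u=21→36, n=14→29, d=4→19.

31.30.36.29.19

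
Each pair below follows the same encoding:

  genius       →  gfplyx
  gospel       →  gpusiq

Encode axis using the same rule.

aykv

In genius: g→g is +0, e→f is +1, n→p is +2, i→l is +3 — the shift increases by 1 each position. The shift increases by 1 at each position, starting from +0: 0, 1, 2, ….
Applying it to axis: a+0=a, x+1=y, i+2=k, s+3=v.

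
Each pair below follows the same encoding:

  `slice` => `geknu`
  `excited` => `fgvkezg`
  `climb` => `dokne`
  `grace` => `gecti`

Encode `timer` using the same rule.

tgokv

Two steps: reverse the string, then apply a Caesar shift of +2.
For timer: reverse → remit; then shift: r+2=t, e+2=g, m+2=o, i+2=k, t+2=v.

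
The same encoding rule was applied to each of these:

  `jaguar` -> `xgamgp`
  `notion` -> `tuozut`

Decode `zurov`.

The output letters match the input read backwards, each shifted +6: jaguar reversed is raugaj. Two steps: reverse the string, then apply a Caesar shift of +6.
Reversing it on zurov: shift back: z−6=t, u−6=o, r−6=l, o−6=i, v−6=p → tolip; then reverse → pilot.

pilot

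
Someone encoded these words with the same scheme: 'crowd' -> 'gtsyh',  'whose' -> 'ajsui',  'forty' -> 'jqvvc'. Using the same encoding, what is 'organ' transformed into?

Shifts by position in crowd: pos 0: c→g (+4), pos 1: r→t (+2), pos 2: o→s (+4), pos 3: w→y (+2) — repeating every 2. It's a Vigenère-style cipher with numeric key [4,2]: position i shifts by key[i mod 2].
For organ: o+4=s, r+2=t, g+4=k, a+2=c, n+4=r.

stkcr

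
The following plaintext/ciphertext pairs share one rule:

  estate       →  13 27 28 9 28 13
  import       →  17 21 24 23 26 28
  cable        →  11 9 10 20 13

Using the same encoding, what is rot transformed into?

e is letter #5 and maps to 13: an offset of 8. Letters become their 1-based position plus 8 (so a→9, b→10, …).
On rot: r=18→26, o=15→23, t=20→28.

26 23 28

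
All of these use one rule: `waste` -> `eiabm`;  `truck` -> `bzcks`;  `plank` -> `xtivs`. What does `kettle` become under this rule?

smbbtm

Compare letters: w→e is +8, a→i is +8, s→a is +8 — a constant shift. Every letter moves 8 places later in the alphabet, wrapping around z→a.
On kettle: k+8=s, e+8=m, t+8=b, t+8=b, l+8=t, e+8=m.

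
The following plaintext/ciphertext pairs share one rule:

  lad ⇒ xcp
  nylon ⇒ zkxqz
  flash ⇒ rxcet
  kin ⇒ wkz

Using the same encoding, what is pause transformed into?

bcweg

The shift depends on letter class: consonant l→x is +12, but vowel a→c is +2. Vowels shift forward by 2 and consonants shift forward by 12.
For pause: p(cons)+12=b, a(vowel)+2=c, u(vowel)+2=w, s(cons)+12=e, e(vowel)+2=g.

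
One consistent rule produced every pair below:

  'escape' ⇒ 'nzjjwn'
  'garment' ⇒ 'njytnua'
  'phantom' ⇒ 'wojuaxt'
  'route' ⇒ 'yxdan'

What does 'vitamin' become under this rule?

The shift depends on letter class: consonant s→z is +7, but vowel e→n is +9. The rule splits by letter class: vowels +9, consonants +7.
For vitamin: v(cons)+7=c, i(vowel)+9=r, t(cons)+7=a, a(vowel)+9=j, m(cons)+7=t, i(vowel)+9=r, n(cons)+7=u.

crajtru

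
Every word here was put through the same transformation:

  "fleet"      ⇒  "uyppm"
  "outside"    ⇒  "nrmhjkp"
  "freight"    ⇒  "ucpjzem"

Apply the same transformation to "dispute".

kjhsrmp

f(5)→u(20) and l(11)→y(24) fit y≡5x+21 (mod 26); the inverse of 5 mod 26 is 21. Each letter's alphabet position (a=0..z=25) is mapped through 5·x+21 mod 26 — an affine cipher.
On dispute: d(3)→5·3+21≡10=k; i(8)→5·8+21≡9=j; s(18)→5·18+21≡7=h; p(15)→5·15+21≡18=s; u(20)→5·20+21≡17=r; t(19)→5·19+21≡12=m; e(4)→5·4+21≡15=p (all mod 26).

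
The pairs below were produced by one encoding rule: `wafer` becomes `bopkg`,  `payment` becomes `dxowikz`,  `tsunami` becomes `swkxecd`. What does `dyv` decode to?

lot

The output letters match the input read backwards, each shifted +10: wafer reversed is refaw. Read the word backwards and shift each letter +10.
Decoding dyv: shift back: d−10=t, y−10=o, v−10=l → tol; then reverse → lot.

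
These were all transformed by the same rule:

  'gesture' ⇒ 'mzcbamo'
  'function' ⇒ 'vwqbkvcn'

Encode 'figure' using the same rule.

mzcoqn

The output letters match the input read backwards, each shifted +8: gesture reversed is erutseg. Read the word backwards and shift each letter +8.
For figure: reverse → erugif; then shift: e+8=m, r+8=z, u+8=c, g+8=o, i+8=q, f+8=n.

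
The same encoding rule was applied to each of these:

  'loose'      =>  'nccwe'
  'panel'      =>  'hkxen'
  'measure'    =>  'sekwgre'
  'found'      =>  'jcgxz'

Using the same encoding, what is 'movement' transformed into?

l(11)→n(13) and o(14)→c(2) fit y≡5x+10 (mod 26); the inverse of 5 mod 26 is 21. This is an affine cipher: with a=0,…,z=25, each position x becomes (5x+10) mod 26.
On movement: m(12)→5·12+10≡18=s; o(14)→5·14+10≡2=c; v(21)→5·21+10≡11=l; e(4)→5·4+10≡4=e; m(12)→5·12+10≡18=s; e(4)→5·4+10≡4=e; n(13)→5·13+10≡23=x; t(19)→5·19+10≡1=b (all mod 26).

sclesexb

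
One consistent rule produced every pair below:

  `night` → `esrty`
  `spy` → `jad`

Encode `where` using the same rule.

The output letters match the input read backwards, each shifted +11: night reversed is thgin. The word is reversed, then every letter is shifted forward by 11.
On where: reverse → erehw; then shift: e+11=p, r+11=c, e+11=p, h+11=s, w+11=h.

pcpsh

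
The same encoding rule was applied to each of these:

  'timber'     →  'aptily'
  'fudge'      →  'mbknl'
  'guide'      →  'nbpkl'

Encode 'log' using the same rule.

Compare letters: t→a is +7, i→p is +7, m→t is +7 — a constant shift. Each letter is shifted forward by 7 in the alphabet (a Caesar shift of +7).
For log: l+7=s, o+7=v, g+7=n.

svn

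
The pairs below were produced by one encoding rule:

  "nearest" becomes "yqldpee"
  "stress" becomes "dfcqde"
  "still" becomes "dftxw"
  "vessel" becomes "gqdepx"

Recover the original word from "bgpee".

Shifts by position in nearest: pos 0: n→y (+11), pos 1: e→q (+12), pos 2: a→l (+11), pos 3: r→d (+12) — repeating every 2. A repeating key of period 2 is used — shifts +11, +12 over and over.
Reversing it on bgpee: b−11=q, g−12=u, p−11=e, e−12=s, e−11=t.

quest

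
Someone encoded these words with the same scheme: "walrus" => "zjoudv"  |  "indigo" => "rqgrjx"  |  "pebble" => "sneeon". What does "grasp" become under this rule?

The shift depends on letter class: consonant w→z is +3, but vowel a→j is +9. The rule splits by letter class: vowels +9, consonants +3.
Applying it to grasp: g(cons)+3=j, r(cons)+3=u, a(vowel)+9=j, s(cons)+3=v, p(cons)+3=s.

jujvs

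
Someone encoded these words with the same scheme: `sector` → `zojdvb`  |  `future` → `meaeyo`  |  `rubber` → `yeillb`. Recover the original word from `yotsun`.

remind

It's a Vigenère-style cipher with numeric key [7,10]: position i shifts by key[i mod 2].
Undoing it on yotsun: y−7=r, o−10=e, t−7=m, s−10=i, u−7=n, n−10=d.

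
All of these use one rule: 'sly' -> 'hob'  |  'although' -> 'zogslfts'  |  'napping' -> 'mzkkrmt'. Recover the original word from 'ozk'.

lap

Each pair mirrors across the alphabet (s↔h, l↔o, y↔b): positions sum to 25. This is the alphabet-reversal cipher (Atbash): a becomes z, b becomes y, etc.
Decoding ozk: o↔l, z↔a, k↔p.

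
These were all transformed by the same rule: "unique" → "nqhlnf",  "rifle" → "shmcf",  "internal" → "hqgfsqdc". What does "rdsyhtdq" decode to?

u(20)→n(13) and n(13)→q(16) fit y≡7x+3 (mod 26); the inverse of 7 mod 26 is 15. Each letter's alphabet position (a=0..z=25) is mapped through 7·x+3 mod 26 — an affine cipher.
Reversing it on rdsyhtdq: r(17)→15·(17−3)≡2=c; d(3)→15·(3−3)≡0=a; s(18)→15·(18−3)≡17=r; y(24)→15·(24−3)≡3=d; h(7)→15·(7−3)≡8=i; t(19)→15·(19−3)≡6=g; d(3)→15·(3−3)≡0=a; q(16)→15·(16−3)≡13=n (all mod 26).

cardigan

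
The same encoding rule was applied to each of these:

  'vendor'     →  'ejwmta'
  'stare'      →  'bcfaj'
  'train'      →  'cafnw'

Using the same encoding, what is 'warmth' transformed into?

ffavcq

Two shifts are in play — +5 for a/e/i/o/u, +9 for every other letter.
Applying it to warmth: w(cons)+9=f, a(vowel)+5=f, r(cons)+9=a, m(cons)+9=v, t(cons)+9=c, h(cons)+9=q.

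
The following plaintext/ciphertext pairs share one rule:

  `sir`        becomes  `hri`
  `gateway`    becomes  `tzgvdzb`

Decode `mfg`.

Letters are reflected about the middle of the alphabet (position → 25−position): Atbash.
Reversing it on mfg: m↔n, f↔u, g↔t.

nut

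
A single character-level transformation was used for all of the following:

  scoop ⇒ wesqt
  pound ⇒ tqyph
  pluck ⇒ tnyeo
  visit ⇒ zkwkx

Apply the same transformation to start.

Shifts by position in scoop: pos 0: s→w (+4), pos 1: c→e (+2), pos 2: o→s (+4), pos 3: o→q (+2) — repeating every 2. The shifts repeat in a cycle of length 2: positions 0,1,… shift by +4, +2, then the pattern repeats.
Applying it to start: s+4=w, t+2=v, a+4=e, r+2=t, t+4=x.

wvetx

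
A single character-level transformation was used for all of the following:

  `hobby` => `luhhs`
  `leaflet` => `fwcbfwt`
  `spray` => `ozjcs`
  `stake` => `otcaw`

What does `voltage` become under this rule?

duftcgw

This is an affine cipher: with a=0,…,z=25, each position x becomes (5x+2) mod 26.
For voltage: v(21)→5·21+2≡3=d; o(14)→5·14+2≡20=u; l(11)→5·11+2≡5=f; t(19)→5·19+2≡19=t; a(0)→5·0+2≡2=c; g(6)→5·6+2≡6=g; e(4)→5·4+2≡22=w (all mod 26).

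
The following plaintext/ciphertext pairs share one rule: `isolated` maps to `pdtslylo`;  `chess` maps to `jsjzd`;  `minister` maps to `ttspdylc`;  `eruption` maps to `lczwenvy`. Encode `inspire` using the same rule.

pyxwtwl

Shifts by position in isolated: pos 0: i→p (+7), pos 1: s→d (+11), pos 2: o→t (+5), pos 3: l→s (+7), pos 4: a→l (+11), pos 5: t→y (+5) — repeating every 3. A repeating key of period 3 is used — shifts +7, +11, +5 over and over.
Applying it to inspire: i+7=p, n+11=y, s+5=x, p+7=w, i+11=t, r+5=w, e+7=l.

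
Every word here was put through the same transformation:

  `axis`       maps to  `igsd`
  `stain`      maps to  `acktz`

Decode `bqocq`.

there

In axis: a→i is +8, x→g is +9, i→s is +10, s→d is +11 — the shift increases by 1 each position. Each letter shifts forward by (position + 8), i.e. 8, 9, 10, … — the shift grows by one for each successive letter.
Reversing it on bqocq: b−8=t, q−9=h, o−10=e, c−11=r, q−12=e.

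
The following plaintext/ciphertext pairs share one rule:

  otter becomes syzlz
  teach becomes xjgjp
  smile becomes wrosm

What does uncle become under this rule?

In otter: o→s is +4, t→y is +5, t→z is +6, e→l is +7 — the shift increases by 1 each position. The shift increases by 1 at each position, starting from +4: 4, 5, 6, ….
On uncle: u+4=y, n+5=s, c+6=i, l+7=s, e+8=m.

ysism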